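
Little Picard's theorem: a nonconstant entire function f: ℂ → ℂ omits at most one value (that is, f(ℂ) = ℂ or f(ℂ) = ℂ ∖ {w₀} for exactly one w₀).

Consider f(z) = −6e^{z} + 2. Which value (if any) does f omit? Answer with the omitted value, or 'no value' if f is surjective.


Little Picard bounds the complement of f(ℂ) to at most one point.
e^{z} is never zero on ℂ, so -6·e^{z} takes every value in ℂ ∖ {0}. Adding 2 shifts the range to ℂ ∖ {2}. Thus f omits exactly the value 2.

Omitted value: 2.


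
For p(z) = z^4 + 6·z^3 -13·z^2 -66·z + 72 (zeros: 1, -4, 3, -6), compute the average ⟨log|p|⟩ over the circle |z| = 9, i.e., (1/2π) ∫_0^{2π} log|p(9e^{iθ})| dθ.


Zeros: -6, -4, 1, 3; r = 9.
Inside |z| < r: -6, -4, 1, 3. Outside (|z| ≥ r): ∅.
p(0) = 72, so log|p(0)| = log(72) = 4.2767.
Apply Jensen: I(r) = log|p(0)| + Σ_k log(r/|z_k|), summed over zeros inside |z| < r.
  log(r/|z_k|) for z_k = 1: log(9/1) = 2.1972
  log(r/|z_k|) for z_k = -4: log(9/4) = 0.8109
  log(r/|z_k|) for z_k = 3: log(9/3) = 1.0986
  log(r/|z_k|) for z_k = -6: log(9/6) = 0.4055
Sum over inside zeros: 4.5122.
I(r) = log|p(0)| + (inside sum) = 4.2767 + 4.5122 = 8.7889.
Closed form (all zeros inside, monic): I(r) = n·log(r) = 4·log(9) = 8.7889. ✓

I(r) ≈ 8.7889.


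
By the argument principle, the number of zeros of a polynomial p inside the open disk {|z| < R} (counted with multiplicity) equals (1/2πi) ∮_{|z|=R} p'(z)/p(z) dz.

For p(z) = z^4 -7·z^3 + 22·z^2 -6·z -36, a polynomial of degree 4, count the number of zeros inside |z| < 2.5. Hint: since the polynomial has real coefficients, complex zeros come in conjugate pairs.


The zeros of p are: (3 + 3i), (3 - 3i), 2, -1.
Their magnitudes are: 4.243, 4.243, 2, 1.
Zeros with |z| < R = 2.5: 2, -1.
Count = 2.
By the argument principle, (1/2πi) ∮_{|z|=R} p'(z)/p(z) dz equals exactly this count.

Number of zeros inside |z| < 2.5: 2.


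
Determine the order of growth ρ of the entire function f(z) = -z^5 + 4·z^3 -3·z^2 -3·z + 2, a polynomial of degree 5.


|f(z)| ≤ Σ|c_k|·r^k = O(r^5) as r → ∞. Polynomial growth is O(e^{r^ε}) for every ε > 0 (since r^5/e^{r^ε} → 0), so ρ ≤ ε for all ε > 0, i.e. ρ = 0. Every nonconstant polynomial has order 0.
Therefore ρ = 0.

Order ρ = 0.


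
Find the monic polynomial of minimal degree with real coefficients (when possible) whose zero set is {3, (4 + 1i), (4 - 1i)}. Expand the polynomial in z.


The polynomial is p(z) = ∏_{α ∈ S} (z − α), where S = {3, (4 + 1i), (4 - 1i)}.
Expanding the product yields: p(z) = z^3 -11·z^2 + 41·z -51.
Note conjugate pairs combine to real quadratics: (z − (4+1i))(z − (4−1i)) = z² − 8z + 17.
The resulting polynomial has degree 3 and real coefficients as required.

p(z) = z^3 -11·z^2 + 41·z -51.


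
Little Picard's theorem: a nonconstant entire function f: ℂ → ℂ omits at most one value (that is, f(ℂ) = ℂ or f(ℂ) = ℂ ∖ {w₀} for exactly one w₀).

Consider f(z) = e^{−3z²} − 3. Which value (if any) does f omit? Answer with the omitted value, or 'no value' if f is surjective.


Little Picard bounds the complement of f(ℂ) to at most one point.
The exponent g(z) = −3z² is a nonconstant polynomial, hence surjective onto ℂ. So e^{g(z)} takes every value in {e^w : w ∈ ℂ} = ℂ ∖ {0}. Adding -3 shifts the range to ℂ ∖ {-3}. f omits exactly -3.

Omitted value: -3.


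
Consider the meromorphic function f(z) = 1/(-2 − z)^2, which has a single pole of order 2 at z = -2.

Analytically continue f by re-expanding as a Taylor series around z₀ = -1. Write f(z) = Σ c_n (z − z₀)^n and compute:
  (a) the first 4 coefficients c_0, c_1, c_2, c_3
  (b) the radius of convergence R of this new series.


Let w = z − z₀, so z = z₀ + w.
Then -2 − z = -2 − (z₀ + w) = (-2 − z₀) − w = -1 − w.
f(z) = 1/(-1 − w)^2 = (1/(-1)^2) · (1 − w/(-1))^{−2}.
By the binomial series (1−u)^{−2} = Σ_{n≥0} C(n+1, 1) u^n for |u|<1, with u = w/(-1):
  c_n = C(n+1, 1) / (-1)^(n+2).
  c_0 = 1/(-1)^2 = 1.
  c_1 = 2/(-1)^3 = -2.
  c_2 = 3/(-1)^4 = 3.
  c_3 = 4/(-1)^5 = -4.
The series is valid for |w/d| < 1, i.e. |z − z₀| < |d|.
Radius of convergence: R = |-2 − z₀| = |-1| = 1 (distance from z₀ to the singularity z = -2).

c_0 = 1, c_1 = -2, c_2 = 3, c_3 = -4; R = 1.


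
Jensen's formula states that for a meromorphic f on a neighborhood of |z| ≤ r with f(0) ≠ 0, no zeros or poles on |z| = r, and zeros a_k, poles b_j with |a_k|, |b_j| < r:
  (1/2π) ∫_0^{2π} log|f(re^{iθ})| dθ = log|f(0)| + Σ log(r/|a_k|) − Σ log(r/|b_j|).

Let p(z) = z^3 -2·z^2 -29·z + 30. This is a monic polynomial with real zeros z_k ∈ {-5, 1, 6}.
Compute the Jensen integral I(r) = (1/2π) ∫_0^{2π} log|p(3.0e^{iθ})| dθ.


Zeros: -5, 1, 6; r = 3.0.
Inside |z| < r: 1. Outside (|z| ≥ r): -5, 6.
p(0) = 30, so log|p(0)| = log(30) = 3.4012.
Apply Jensen: I(r) = log|p(0)| + Σ_k log(r/|z_k|), summed over zeros inside |z| < r.
  log(r/|z_k|) for z_k = 1: log(3.0/1) = 1.0986
  Outside zeros (-5, 6) contribute nothing to the Jensen sum.
Sum over inside zeros: 1.0986.
I(r) = log|p(0)| + (inside sum) = 3.4012 + 1.0986 = 4.4998.
Note: since some zeros are outside |z| ≤ r, the simplified n·log(r) form does NOT apply — only the inside zeros contribute.

I(r) ≈ 4.4998.


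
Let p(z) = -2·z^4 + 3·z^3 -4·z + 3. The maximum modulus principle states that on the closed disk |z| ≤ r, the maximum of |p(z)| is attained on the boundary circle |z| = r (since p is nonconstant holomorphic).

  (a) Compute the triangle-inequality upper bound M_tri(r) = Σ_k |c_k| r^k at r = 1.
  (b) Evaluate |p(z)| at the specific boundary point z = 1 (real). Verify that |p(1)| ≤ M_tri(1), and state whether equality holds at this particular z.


Coefficients: c_0 = 3, c_1 = -4, c_2 = 0, c_3 = 3, c_4 = -2. Radius r = 1.
Part (a). Triangle bound: M_tri(r) = Σ_k |c_k| r^k
  = |3|·1^0 + |-4|·1^1 + |0|·1^2 + |3|·1^3 + |-2|·1^4
  = 3 + 4 + 0 + 3 + 2 = 12.
This bounds M(r) := max_{|z|=r} |p(z)| from above; equality holds iff all terms c_k z^k can be made to align in phase at a single z on |z|=r.
Part (b). At z = 1 (real, on the circle |z| = r):
  p(1) = (3)·1^0 + (-4)·1^1 + (0)·1^2 + (3)·1^3 + (-2)·1^4 = 0.
  |p(1)| = 0.
Check: |p(1)| = 0 ≤ 12 = M_tri(1). ✓ Equality does not hold at z = 1 (the coefficients have mixed signs, so the terms do not all align in phase there).

M_tri(1) = 12; |p(1)| = 0; equality at z=1: no.


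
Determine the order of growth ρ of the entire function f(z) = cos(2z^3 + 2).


Write cos(w) = (e^{iw} ± e^{−iw})/(2 or 2i), so |cos(w)| ≤ e^{|w|}. With w = 2z^3 + 2, |w| ≤ 2r^3 + 2 on |z|=r, giving M(r) ≤ e^{2r^3 + 2} and ρ ≤ 3. For the lower bound, choose z on |z|=r with 2z^3 purely imaginary of modulus 2r^3; then |cos(2z^3 + 2)| grows like e^{2r^3}/2, so ρ ≥ 3. Hence ρ = 3.
Therefore ρ = 3.

Order ρ = 3.


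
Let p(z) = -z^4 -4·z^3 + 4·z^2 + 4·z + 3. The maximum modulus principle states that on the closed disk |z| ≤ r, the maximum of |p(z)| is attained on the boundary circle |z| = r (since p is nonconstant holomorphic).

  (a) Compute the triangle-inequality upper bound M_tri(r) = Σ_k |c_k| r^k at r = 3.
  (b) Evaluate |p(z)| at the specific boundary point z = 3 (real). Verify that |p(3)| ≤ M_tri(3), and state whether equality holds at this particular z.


Coefficients: c_0 = 3, c_1 = 4, c_2 = 4, c_3 = -4, c_4 = -1. Radius r = 3.
Part (a). Triangle bound: M_tri(r) = Σ_k |c_k| r^k
  = |3|·3^0 + |4|·3^1 + |4|·3^2 + |-4|·3^3 + |-1|·3^4
  = 3 + 12 + 36 + 108 + 81 = 240.
This bounds M(r) := max_{|z|=r} |p(z)| from above; equality holds iff all terms c_k z^k can be made to align in phase at a single z on |z|=r.
Part (b). At z = 3 (real, on the circle |z| = r):
  p(3) = (3)·3^0 + (4)·3^1 + (4)·3^2 + (-4)·3^3 + (-1)·3^4 = -138.
  |p(3)| = 138.
Check: |p(3)| = 138 ≤ 240 = M_tri(3). ✓ Equality does not hold at z = 3 (the coefficients have mixed signs, so the terms do not all align in phase there).

M_tri(3) = 240; |p(3)| = 138; equality at z=3: no.


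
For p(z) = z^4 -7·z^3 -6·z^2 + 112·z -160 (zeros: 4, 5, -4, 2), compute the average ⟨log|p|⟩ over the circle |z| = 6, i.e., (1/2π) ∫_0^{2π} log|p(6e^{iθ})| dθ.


Zeros: -4, 2, 4, 5; r = 6.
Inside |z| < r: -4, 2, 4, 5. Outside (|z| ≥ r): ∅.
p(0) = -160, so log|p(0)| = log(160) = 5.0752.
Apply Jensen: I(r) = log|p(0)| + Σ_k log(r/|z_k|), summed over zeros inside |z| < r.
  log(r/|z_k|) for z_k = 4: log(6/4) = 0.4055
  log(r/|z_k|) for z_k = 5: log(6/5) = 0.1823
  log(r/|z_k|) for z_k = -4: log(6/4) = 0.4055
  log(r/|z_k|) for z_k = 2: log(6/2) = 1.0986
Sum over inside zeros: 2.0919.
I(r) = log|p(0)| + (inside sum) = 5.0752 + 2.0919 = 7.1670.
Closed form (all zeros inside, monic): I(r) = n·log(r) = 4·log(6) = 7.1670. ✓

I(r) ≈ 7.1670.


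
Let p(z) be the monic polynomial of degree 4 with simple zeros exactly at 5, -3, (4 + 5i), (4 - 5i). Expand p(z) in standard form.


The polynomial is p(z) = ∏_{α ∈ S} (z − α), where S = {5, -3, (4 + 5i), (4 - 5i)}.
Expanding the product yields: p(z) = z^4 -10·z^3 + 42·z^2 + 38·z -615.
Note conjugate pairs combine to real quadratics: (z − (4+5i))(z − (4−5i)) = z² − 8z + 41.
The resulting polynomial has degree 4 and real coefficients as required.

p(z) = z^4 -10·z^3 + 42·z^2 + 38·z -615.


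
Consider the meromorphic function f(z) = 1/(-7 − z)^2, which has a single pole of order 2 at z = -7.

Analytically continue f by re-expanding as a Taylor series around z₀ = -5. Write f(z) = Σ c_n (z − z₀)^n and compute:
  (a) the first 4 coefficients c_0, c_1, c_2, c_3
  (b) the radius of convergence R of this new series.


Let w = z − z₀, so z = z₀ + w.
Then -7 − z = -7 − (z₀ + w) = (-7 − z₀) − w = -2 − w.
f(z) = 1/(-2 − w)^2 = (1/(-2)^2) · (1 − w/(-2))^{−2}.
By the binomial series (1−u)^{−2} = Σ_{n≥0} C(n+1, 1) u^n for |u|<1, with u = w/(-2):
  c_n = C(n+1, 1) / (-2)^(n+2).
  c_0 = 1/(-2)^2 = 1/4.
  c_1 = 2/(-2)^3 = -1/4.
  c_2 = 3/(-2)^4 = 3/16.
  c_3 = 4/(-2)^5 = -1/8.
The series is valid for |w/d| < 1, i.e. |z − z₀| < |d|.
Radius of convergence: R = |-7 − z₀| = |-2| = 2 (distance from z₀ to the singularity z = -7).

c_0 = 1/4, c_1 = -1/4, c_2 = 3/16, c_3 = -1/8; R = 2.


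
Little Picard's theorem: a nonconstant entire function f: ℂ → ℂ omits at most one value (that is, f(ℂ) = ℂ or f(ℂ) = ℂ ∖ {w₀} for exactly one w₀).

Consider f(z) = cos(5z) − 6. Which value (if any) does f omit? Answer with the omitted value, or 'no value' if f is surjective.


Little Picard bounds the complement of f(ℂ) to at most one point.
cos is entire and surjective onto ℂ: for every w ∈ ℂ, cos(ζ) = w has a solution ζ ∈ ℂ (e.g., via the complex inverse arccos). With ζ = 5z this gives z = ζ/(5). Then 1·cos(5z) takes every value in 1·ℂ = ℂ, and adding -6 is a bijection of ℂ. So f is surjective and omits no value. (Note: only on the real line is cos bounded by [−1, 1].)

Omitted value: no value.


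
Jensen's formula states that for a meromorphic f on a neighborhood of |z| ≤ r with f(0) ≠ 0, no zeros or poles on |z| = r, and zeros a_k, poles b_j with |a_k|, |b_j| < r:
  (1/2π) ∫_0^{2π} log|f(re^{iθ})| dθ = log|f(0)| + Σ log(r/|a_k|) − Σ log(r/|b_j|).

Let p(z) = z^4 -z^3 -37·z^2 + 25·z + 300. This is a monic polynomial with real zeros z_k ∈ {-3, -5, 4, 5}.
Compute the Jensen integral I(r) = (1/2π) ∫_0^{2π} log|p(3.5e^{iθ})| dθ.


Zeros: -5, -3, 4, 5; r = 3.5.
Inside |z| < r: -3. Outside (|z| ≥ r): -5, 4, 5.
p(0) = 300, so log|p(0)| = log(300) = 5.7038.
Apply Jensen: I(r) = log|p(0)| + Σ_k log(r/|z_k|), summed over zeros inside |z| < r.
  log(r/|z_k|) for z_k = -3: log(3.5/3) = 0.1542
  Outside zeros (-5, 4, 5) contribute nothing to the Jensen sum.
Sum over inside zeros: 0.1542.
I(r) = log|p(0)| + (inside sum) = 5.7038 + 0.1542 = 5.8579.
Note: since some zeros are outside |z| ≤ r, the simplified n·log(r) form does NOT apply — only the inside zeros contribute.

I(r) ≈ 5.8579.


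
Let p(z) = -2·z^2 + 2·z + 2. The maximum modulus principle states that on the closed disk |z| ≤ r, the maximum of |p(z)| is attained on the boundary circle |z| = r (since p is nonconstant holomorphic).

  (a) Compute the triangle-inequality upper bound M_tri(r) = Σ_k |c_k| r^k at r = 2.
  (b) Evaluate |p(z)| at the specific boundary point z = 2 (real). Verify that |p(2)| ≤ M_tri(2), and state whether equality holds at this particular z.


Coefficients: c_0 = 2, c_1 = 2, c_2 = -2. Radius r = 2.
Part (a). Triangle bound: M_tri(r) = Σ_k |c_k| r^k
  = |2|·2^0 + |2|·2^1 + |-2|·2^2
  = 2 + 4 + 8 = 14.
This bounds M(r) := max_{|z|=r} |p(z)| from above; equality holds iff all terms c_k z^k can be made to align in phase at a single z on |z|=r.
Part (b). At z = 2 (real, on the circle |z| = r):
  p(2) = (2)·2^0 + (2)·2^1 + (-2)·2^2 = -2.
  |p(2)| = 2.
Check: |p(2)| = 2 ≤ 14 = M_tri(2). ✓ Equality does not hold at z = 2 (the coefficients have mixed signs, so the terms do not all align in phase there).

M_tri(2) = 14; |p(2)| = 2; equality at z=2: no.


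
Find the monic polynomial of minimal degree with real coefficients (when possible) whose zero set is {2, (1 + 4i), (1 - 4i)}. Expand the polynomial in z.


The polynomial is p(z) = ∏_{α ∈ S} (z − α), where S = {2, (1 + 4i), (1 - 4i)}.
Expanding the product yields: p(z) = z^3 -4·z^2 + 21·z -34.
Note conjugate pairs combine to real quadratics: (z − (1+4i))(z − (1−4i)) = z² − 2z + 17.
The resulting polynomial has degree 3 and real coefficients as required.

p(z) = z^3 -4·z^2 + 21·z -34.


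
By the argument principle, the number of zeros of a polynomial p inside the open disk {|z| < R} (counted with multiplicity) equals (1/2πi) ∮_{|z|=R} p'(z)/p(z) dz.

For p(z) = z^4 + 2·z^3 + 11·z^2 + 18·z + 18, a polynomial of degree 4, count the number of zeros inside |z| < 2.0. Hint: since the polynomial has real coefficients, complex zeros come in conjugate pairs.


The zeros of p are: (-1 + 1i), (-1 - 1i), (0 + 3i), (0 - 3i).
Their magnitudes are: 1.414, 1.414, 3, 3.
Zeros with |z| < R = 2.0: (-1 + 1i), (-1 - 1i).
Count = 2.
By the argument principle, (1/2πi) ∮_{|z|=R} p'(z)/p(z) dz equals exactly this count.

Number of zeros inside |z| < 2.0: 2.


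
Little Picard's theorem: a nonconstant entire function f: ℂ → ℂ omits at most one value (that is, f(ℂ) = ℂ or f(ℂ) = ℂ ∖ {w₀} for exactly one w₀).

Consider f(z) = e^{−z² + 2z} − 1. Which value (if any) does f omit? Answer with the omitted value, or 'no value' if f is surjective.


Little Picard bounds the complement of f(ℂ) to at most one point.
The exponent g(z) = −z² + 2z is a nonconstant polynomial, hence surjective onto ℂ. So e^{g(z)} takes every value in {e^w : w ∈ ℂ} = ℂ ∖ {0}. Adding -1 shifts the range to ℂ ∖ {-1}. f omits exactly -1.

Omitted value: -1.


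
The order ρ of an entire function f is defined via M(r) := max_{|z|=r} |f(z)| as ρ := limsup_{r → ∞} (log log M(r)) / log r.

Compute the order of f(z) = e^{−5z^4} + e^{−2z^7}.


Each summand is entire of order 4 and 7 respectively (as in the single-exponential case). The order of a sum is at most the max of the orders, so ρ ≤ 7. For the lower bound: on |z|=r choose arg z so that -2z^7 is real positive; then |e^{-2z^7}| = e^{2r^7} while |e^{-5z^4}| ≤ e^{5r^4} = o(e^{2r^7}). So |f| ≥ e^{2r^7}(1 − o(1)) and ρ ≥ 7. Hence ρ = max(4, 7) = 7.
Therefore ρ = 7.

Order ρ = 7.


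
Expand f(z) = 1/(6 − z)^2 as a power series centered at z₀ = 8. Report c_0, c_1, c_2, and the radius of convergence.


Let w = z − z₀, so z = z₀ + w.
Then 6 − z = 6 − (z₀ + w) = (6 − z₀) − w = -2 − w.
f(z) = 1/(-2 − w)^2 = (1/(-2)^2) · (1 − w/(-2))^{−2}.
By the binomial series (1−u)^{−2} = Σ_{n≥0} C(n+1, 1) u^n for |u|<1, with u = w/(-2):
  c_n = C(n+1, 1) / (-2)^(n+2).
  c_0 = 1/(-2)^2 = 1/4.
  c_1 = 2/(-2)^3 = -1/4.
  c_2 = 3/(-2)^4 = 3/16.
The series is valid for |w/d| < 1, i.e. |z − z₀| < |d|.
Radius of convergence: R = |6 − z₀| = |-2| = 2 (distance from z₀ to the singularity z = 6).

c_0 = 1/4, c_1 = -1/4, c_2 = 3/16; R = 2.


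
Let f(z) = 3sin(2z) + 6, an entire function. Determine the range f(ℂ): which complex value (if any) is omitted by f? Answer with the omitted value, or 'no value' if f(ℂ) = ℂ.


Little Picard bounds the complement of f(ℂ) to at most one point.
sin is entire and surjective onto ℂ: for every w ∈ ℂ, sin(ζ) = w has a solution ζ ∈ ℂ (e.g., via the complex inverse arcsin). With ζ = 2z this gives z = ζ/(2). Then 3·sin(2z) takes every value in 3·ℂ = ℂ, and adding 6 is a bijection of ℂ. So f is surjective and omits no value. (Note: only on the real line is sin bounded by [−1, 1].)

Omitted value: no value.


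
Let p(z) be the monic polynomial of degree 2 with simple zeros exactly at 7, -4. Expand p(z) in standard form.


The polynomial is p(z) = ∏_{α ∈ S} (z − α), where S = {7, -4}.
Expanding the product yields: p(z) = z^2 -3·z -28.
The resulting polynomial has degree 2 and real coefficients as required.

p(z) = z^2 -3·z -28.


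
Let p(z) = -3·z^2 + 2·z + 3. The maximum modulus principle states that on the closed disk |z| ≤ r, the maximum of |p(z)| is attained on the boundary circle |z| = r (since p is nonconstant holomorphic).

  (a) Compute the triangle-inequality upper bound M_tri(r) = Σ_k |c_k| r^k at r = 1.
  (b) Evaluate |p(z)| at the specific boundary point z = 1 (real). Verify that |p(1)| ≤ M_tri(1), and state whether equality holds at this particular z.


Coefficients: c_0 = 3, c_1 = 2, c_2 = -3. Radius r = 1.
Part (a). Triangle bound: M_tri(r) = Σ_k |c_k| r^k
  = |3|·1^0 + |2|·1^1 + |-3|·1^2
  = 3 + 2 + 3 = 8.
This bounds M(r) := max_{|z|=r} |p(z)| from above; equality holds iff all terms c_k z^k can be made to align in phase at a single z on |z|=r.
Part (b). At z = 1 (real, on the circle |z| = r):
  p(1) = (3)·1^0 + (2)·1^1 + (-3)·1^2 = 2.
  |p(1)| = 2.
Check: |p(1)| = 2 ≤ 8 = M_tri(1). ✓ Equality does not hold at z = 1 (the coefficients have mixed signs, so the terms do not all align in phase there).

M_tri(1) = 8; |p(1)| = 2; equality at z=1: no.


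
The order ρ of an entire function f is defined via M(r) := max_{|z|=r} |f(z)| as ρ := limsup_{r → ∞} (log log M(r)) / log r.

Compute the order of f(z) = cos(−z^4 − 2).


Write cos(w) = (e^{iw} ± e^{−iw})/(2 or 2i), so |cos(w)| ≤ e^{|w|}. With w = −z^4 − 2, |w| ≤ 1r^4 + 2 on |z|=r, giving M(r) ≤ e^{1r^4 + 2} and ρ ≤ 4. For the lower bound, choose z on |z|=r with -1z^4 purely imaginary of modulus 1r^4; then |cos(−z^4 − 2)| grows like e^{1r^4}/2, so ρ ≥ 4. Hence ρ = 4.
Therefore ρ = 4.

Order ρ = 4.


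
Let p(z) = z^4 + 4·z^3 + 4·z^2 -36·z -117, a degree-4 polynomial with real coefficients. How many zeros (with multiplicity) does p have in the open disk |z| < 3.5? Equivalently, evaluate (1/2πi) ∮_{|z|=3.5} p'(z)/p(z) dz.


The zeros of p are: 3, (-2 + 3i), (-2 - 3i), -3.
Their magnitudes are: 3, 3.606, 3.606, 3.
Zeros with |z| < R = 3.5: 3, -3.
Count = 2.
By the argument principle, (1/2πi) ∮_{|z|=R} p'(z)/p(z) dz equals exactly this count.

Number of zeros inside |z| < 3.5: 2.


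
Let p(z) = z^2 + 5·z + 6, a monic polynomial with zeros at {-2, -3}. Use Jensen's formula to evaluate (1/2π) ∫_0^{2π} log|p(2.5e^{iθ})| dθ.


Zeros: -3, -2; r = 2.5.
Inside |z| < r: -2. Outside (|z| ≥ r): -3.
p(0) = 6, so log|p(0)| = log(6) = 1.7918.
Apply Jensen: I(r) = log|p(0)| + Σ_k log(r/|z_k|), summed over zeros inside |z| < r.
  log(r/|z_k|) for z_k = -2: log(2.5/2) = 0.2231
  Outside zeros (-3) contribute nothing to the Jensen sum.
Sum over inside zeros: 0.2231.
I(r) = log|p(0)| + (inside sum) = 1.7918 + 0.2231 = 2.0149.
Note: since some zeros are outside |z| ≤ r, the simplified n·log(r) form does NOT apply — only the inside zeros contribute.

I(r) ≈ 2.0149.


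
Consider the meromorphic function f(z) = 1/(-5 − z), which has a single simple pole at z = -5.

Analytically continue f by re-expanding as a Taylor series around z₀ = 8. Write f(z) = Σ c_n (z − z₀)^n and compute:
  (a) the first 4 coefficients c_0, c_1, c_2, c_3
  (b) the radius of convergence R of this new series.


Let w = z − z₀, so z = z₀ + w.
Then -5 − z = -5 − (z₀ + w) = (-5 − z₀) − w = -13 − w.
f(z) = 1/(-13 − w) = (1/(-13)) · 1/(1 − w/(-13)) = Σ_{n≥0} w^n / (-13)^(n+1).
So c_n = 1/(-13)^(n+1):
  c_0 = 1/(-13)^1 = -1/13.
  c_1 = 1/(-13)^2 = 1/169.
  c_2 = 1/(-13)^3 = -1/2197.
  c_3 = 1/(-13)^4 = 1/28561.
The series is valid for |w/d| < 1, i.e. |z − z₀| < |d|.
Radius of convergence: R = |-5 − z₀| = |-13| = 13 (distance from z₀ to the singularity z = -5).

c_0 = -1/13, c_1 = 1/169, c_2 = -1/2197, c_3 = 1/28561; R = 13.


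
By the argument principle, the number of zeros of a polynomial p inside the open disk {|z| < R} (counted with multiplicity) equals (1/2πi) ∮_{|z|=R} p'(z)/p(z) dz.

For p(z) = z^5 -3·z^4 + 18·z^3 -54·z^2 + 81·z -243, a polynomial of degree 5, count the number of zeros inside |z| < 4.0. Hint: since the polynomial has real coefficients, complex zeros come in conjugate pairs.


The zeros of p are: 3, (0 + 3i), (0 - 3i), (0 + 3i), (0 - 3i).
Their magnitudes are: 3, 3, 3, 3, 3.
Zeros with |z| < R = 4.0: 3, (0 + 3i), (0 - 3i), (0 + 3i), (0 - 3i).
Count = 5.
By the argument principle, (1/2πi) ∮_{|z|=R} p'(z)/p(z) dz equals exactly this count.

Number of zeros inside |z| < 4.0: 5.


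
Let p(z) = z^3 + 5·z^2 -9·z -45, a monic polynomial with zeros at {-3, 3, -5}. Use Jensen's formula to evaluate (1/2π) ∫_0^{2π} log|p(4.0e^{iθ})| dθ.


Zeros: -5, -3, 3; r = 4.0.
Inside |z| < r: -3, 3. Outside (|z| ≥ r): -5.
p(0) = -45, so log|p(0)| = log(45) = 3.8067.
Apply Jensen: I(r) = log|p(0)| + Σ_k log(r/|z_k|), summed over zeros inside |z| < r.
  log(r/|z_k|) for z_k = -3: log(4.0/3) = 0.2877
  log(r/|z_k|) for z_k = 3: log(4.0/3) = 0.2877
  Outside zeros (-5) contribute nothing to the Jensen sum.
Sum over inside zeros: 0.5754.
I(r) = log|p(0)| + (inside sum) = 3.8067 + 0.5754 = 4.3820.
Note: since some zeros are outside |z| ≤ r, the simplified n·log(r) form does NOT apply — only the inside zeros contribute.

I(r) ≈ 4.3820.


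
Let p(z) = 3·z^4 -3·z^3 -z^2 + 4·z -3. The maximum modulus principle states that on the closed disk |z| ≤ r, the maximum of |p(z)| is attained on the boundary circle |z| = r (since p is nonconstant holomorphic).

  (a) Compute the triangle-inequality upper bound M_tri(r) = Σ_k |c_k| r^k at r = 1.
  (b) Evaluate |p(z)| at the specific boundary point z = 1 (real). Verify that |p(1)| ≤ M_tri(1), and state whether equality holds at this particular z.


Coefficients: c_0 = -3, c_1 = 4, c_2 = -1, c_3 = -3, c_4 = 3. Radius r = 1.
Part (a). Triangle bound: M_tri(r) = Σ_k |c_k| r^k
  = |-3|·1^0 + |4|·1^1 + |-1|·1^2 + |-3|·1^3 + |3|·1^4
  = 3 + 4 + 1 + 3 + 3 = 14.
This bounds M(r) := max_{|z|=r} |p(z)| from above; equality holds iff all terms c_k z^k can be made to align in phase at a single z on |z|=r.
Part (b). At z = 1 (real, on the circle |z| = r):
  p(1) = (-3)·1^0 + (4)·1^1 + (-1)·1^2 + (-3)·1^3 + (3)·1^4 = 0.
  |p(1)| = 0.
Check: |p(1)| = 0 ≤ 14 = M_tri(1). ✓ Equality does not hold at z = 1 (the coefficients have mixed signs, so the terms do not all align in phase there).

M_tri(1) = 14; |p(1)| = 0; equality at z=1: no.


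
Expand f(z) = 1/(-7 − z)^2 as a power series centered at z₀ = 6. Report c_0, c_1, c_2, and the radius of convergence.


Let w = z − z₀, so z = z₀ + w.
Then -7 − z = -7 − (z₀ + w) = (-7 − z₀) − w = -13 − w.
f(z) = 1/(-13 − w)^2 = (1/(-13)^2) · (1 − w/(-13))^{−2}.
By the binomial series (1−u)^{−2} = Σ_{n≥0} C(n+1, 1) u^n for |u|<1, with u = w/(-13):
  c_n = C(n+1, 1) / (-13)^(n+2).
  c_0 = 1/(-13)^2 = 1/169.
  c_1 = 2/(-13)^3 = -2/2197.
  c_2 = 3/(-13)^4 = 3/28561.
The series is valid for |w/d| < 1, i.e. |z − z₀| < |d|.
Radius of convergence: R = |-7 − z₀| = |-13| = 13 (distance from z₀ to the singularity z = -7).

c_0 = 1/169, c_1 = -2/2197, c_2 = 3/28561; R = 13.


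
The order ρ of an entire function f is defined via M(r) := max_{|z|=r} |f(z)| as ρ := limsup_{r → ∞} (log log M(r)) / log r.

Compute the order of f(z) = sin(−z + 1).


sin(w) is a linear combination of e^{iw} and e^{−iw} (or e^w, e^{−w} in the hyperbolic case), so |sin(w)| ≤ e^{|w|}. With w = −z + 1, |w| ≤ 1|z| + 1 = 1r + 1 on |z| = r, giving M(r) ≤ e^{1r + 1}, so ρ ≤ 1. On a suitable ray (z = it for sin/cos; z = t for sinh/cosh, t real → ∞), |sin(−z + 1)| grows like e^{1|t|}/2, so ρ ≥ 1. Hence ρ = 1.
Therefore ρ = 1.

Order ρ = 1.


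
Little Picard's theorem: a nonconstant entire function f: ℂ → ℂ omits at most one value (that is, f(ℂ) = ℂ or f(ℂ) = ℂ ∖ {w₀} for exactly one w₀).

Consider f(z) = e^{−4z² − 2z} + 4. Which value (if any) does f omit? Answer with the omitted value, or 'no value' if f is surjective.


Little Picard bounds the complement of f(ℂ) to at most one point.
The exponent g(z) = −4z² − 2z is a nonconstant polynomial, hence surjective onto ℂ. So e^{g(z)} takes every value in {e^w : w ∈ ℂ} = ℂ ∖ {0}. Adding 4 shifts the range to ℂ ∖ {4}. f omits exactly 4.

Omitted value: 4.


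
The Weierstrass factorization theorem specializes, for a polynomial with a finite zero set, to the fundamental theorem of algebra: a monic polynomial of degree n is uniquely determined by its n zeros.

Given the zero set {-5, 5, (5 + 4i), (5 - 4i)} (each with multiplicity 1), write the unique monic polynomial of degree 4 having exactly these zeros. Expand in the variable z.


The polynomial is p(z) = ∏_{α ∈ S} (z − α), where S = {-5, 5, (5 + 4i), (5 - 4i)}.
Expanding the product yields: p(z) = z^4 -10·z^3 + 16·z^2 + 250·z -1025.
Note conjugate pairs combine to real quadratics: (z − (5+4i))(z − (5−4i)) = z² − 10z + 41.
The resulting polynomial has degree 4 and real coefficients as required.

p(z) = z^4 -10·z^3 + 16·z^2 + 250·z -1025.


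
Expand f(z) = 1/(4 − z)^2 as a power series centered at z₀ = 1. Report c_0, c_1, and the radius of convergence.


Let w = z − z₀, so z = z₀ + w.
Then 4 − z = 4 − (z₀ + w) = (4 − z₀) − w = 3 − w.
f(z) = 1/(3 − w)^2 = (1/(3)^2) · (1 − w/(3))^{−2}.
By the binomial series (1−u)^{−2} = Σ_{n≥0} C(n+1, 1) u^n for |u|<1, with u = w/(3):
  c_n = C(n+1, 1) / (3)^(n+2).
  c_0 = 1/(3)^2 = 1/9.
  c_1 = 2/(3)^3 = 2/27.
The series is valid for |w/d| < 1, i.e. |z − z₀| < |d|.
Radius of convergence: R = |4 − z₀| = |3| = 3 (distance from z₀ to the singularity z = 4).

c_0 = 1/9, c_1 = 2/27; R = 3.


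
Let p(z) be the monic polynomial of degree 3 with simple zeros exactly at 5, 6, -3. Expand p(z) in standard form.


The polynomial is p(z) = ∏_{α ∈ S} (z − α), where S = {5, 6, -3}.
Expanding the product yields: p(z) = z^3 -8·z^2 -3·z + 90.
The resulting polynomial has degree 3 and real coefficients as required.

p(z) = z^3 -8·z^2 -3·z + 90.


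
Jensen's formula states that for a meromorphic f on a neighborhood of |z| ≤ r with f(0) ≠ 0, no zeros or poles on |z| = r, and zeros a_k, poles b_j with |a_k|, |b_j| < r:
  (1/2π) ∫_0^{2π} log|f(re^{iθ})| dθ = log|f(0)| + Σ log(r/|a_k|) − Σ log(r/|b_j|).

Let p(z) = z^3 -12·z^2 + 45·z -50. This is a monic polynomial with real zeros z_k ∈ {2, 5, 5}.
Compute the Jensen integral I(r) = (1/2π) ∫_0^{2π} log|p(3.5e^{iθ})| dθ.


Zeros: 2, 5, 5; r = 3.5.
Inside |z| < r: 2. Outside (|z| ≥ r): 5, 5.
p(0) = -50, so log|p(0)| = log(50) = 3.9120.
Apply Jensen: I(r) = log|p(0)| + Σ_k log(r/|z_k|), summed over zeros inside |z| < r.
  log(r/|z_k|) for z_k = 2: log(3.5/2) = 0.5596
  Outside zeros (5, 5) contribute nothing to the Jensen sum.
Sum over inside zeros: 0.5596.
I(r) = log|p(0)| + (inside sum) = 3.9120 + 0.5596 = 4.4716.
Note: since some zeros are outside |z| ≤ r, the simplified n·log(r) form does NOT apply — only the inside zeros contribute.

I(r) ≈ 4.4716.


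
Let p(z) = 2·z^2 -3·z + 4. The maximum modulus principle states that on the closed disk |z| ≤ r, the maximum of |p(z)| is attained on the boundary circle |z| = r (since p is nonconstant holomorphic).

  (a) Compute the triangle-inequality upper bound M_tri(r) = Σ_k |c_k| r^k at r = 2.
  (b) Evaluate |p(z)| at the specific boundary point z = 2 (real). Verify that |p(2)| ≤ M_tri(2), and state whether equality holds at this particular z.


Coefficients: c_0 = 4, c_1 = -3, c_2 = 2. Radius r = 2.
Part (a). Triangle bound: M_tri(r) = Σ_k |c_k| r^k
  = |4|·2^0 + |-3|·2^1 + |2|·2^2
  = 4 + 6 + 8 = 18.
This bounds M(r) := max_{|z|=r} |p(z)| from above; equality holds iff all terms c_k z^k can be made to align in phase at a single z on |z|=r.
Part (b). At z = 2 (real, on the circle |z| = r):
  p(2) = (4)·2^0 + (-3)·2^1 + (2)·2^2 = 6.
  |p(2)| = 6.
Check: |p(2)| = 6 ≤ 18 = M_tri(2). ✓ Equality does not hold at z = 2 (the coefficients have mixed signs, so the terms do not all align in phase there).

M_tri(2) = 18; |p(2)| = 6; equality at z=2: no.


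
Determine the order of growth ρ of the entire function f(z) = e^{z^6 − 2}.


|e^{z^6 − 2}| = e^{Re(1·z^6) + -2} ≤ e^{1|z|^6 + -2} = e^{1r^6 + -2} on |z| = r, so ρ ≤ 6. Choosing z on |z|=r so that 1·z^6 is real positive (always possible by picking arg z appropriately) gives |f(z)| = e^{1r^6 + -2}, matching the bound. The additive constant -2 does not affect log log M(r) ~ 6·log r. Hence ρ = 6.
Therefore ρ = 6.

Order ρ = 6.


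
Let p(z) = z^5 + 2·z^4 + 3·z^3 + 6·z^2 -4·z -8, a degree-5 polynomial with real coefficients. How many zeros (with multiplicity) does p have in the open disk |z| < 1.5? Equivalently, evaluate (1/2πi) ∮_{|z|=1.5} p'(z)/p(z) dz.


The zeros of p are: (0 + 2i), (0 - 2i), 1, -1, -2.
Their magnitudes are: 2, 2, 1, 1, 2.
Zeros with |z| < R = 1.5: 1, -1.
Count = 2.
By the argument principle, (1/2πi) ∮_{|z|=R} p'(z)/p(z) dz equals exactly this count.

Number of zeros inside |z| < 1.5: 2.


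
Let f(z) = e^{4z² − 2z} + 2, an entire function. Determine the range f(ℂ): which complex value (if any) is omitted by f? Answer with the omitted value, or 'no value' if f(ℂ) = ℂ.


Little Picard bounds the complement of f(ℂ) to at most one point.
The exponent g(z) = 4z² − 2z is a nonconstant polynomial, hence surjective onto ℂ. So e^{g(z)} takes every value in {e^w : w ∈ ℂ} = ℂ ∖ {0}. Adding 2 shifts the range to ℂ ∖ {2}. f omits exactly 2.

Omitted value: 2.


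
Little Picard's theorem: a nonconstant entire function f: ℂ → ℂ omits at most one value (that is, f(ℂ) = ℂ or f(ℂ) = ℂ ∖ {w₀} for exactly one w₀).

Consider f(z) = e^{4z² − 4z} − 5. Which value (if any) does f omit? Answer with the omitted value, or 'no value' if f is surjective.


Little Picard bounds the complement of f(ℂ) to at most one point.
The exponent g(z) = 4z² − 4z is a nonconstant polynomial, hence surjective onto ℂ. So e^{g(z)} takes every value in {e^w : w ∈ ℂ} = ℂ ∖ {0}. Adding -5 shifts the range to ℂ ∖ {-5}. f omits exactly -5.

Omitted value: -5.


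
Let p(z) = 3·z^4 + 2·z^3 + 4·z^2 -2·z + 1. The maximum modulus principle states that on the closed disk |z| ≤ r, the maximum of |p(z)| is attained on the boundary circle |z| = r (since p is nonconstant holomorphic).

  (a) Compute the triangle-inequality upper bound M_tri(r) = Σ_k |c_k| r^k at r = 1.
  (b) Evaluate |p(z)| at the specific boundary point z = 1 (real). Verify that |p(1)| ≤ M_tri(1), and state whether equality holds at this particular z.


Coefficients: c_0 = 1, c_1 = -2, c_2 = 4, c_3 = 2, c_4 = 3. Radius r = 1.
Part (a). Triangle bound: M_tri(r) = Σ_k |c_k| r^k
  = |1|·1^0 + |-2|·1^1 + |4|·1^2 + |2|·1^3 + |3|·1^4
  = 1 + 2 + 4 + 2 + 3 = 12.
This bounds M(r) := max_{|z|=r} |p(z)| from above; equality holds iff all terms c_k z^k can be made to align in phase at a single z on |z|=r.
Part (b). At z = 1 (real, on the circle |z| = r):
  p(1) = (1)·1^0 + (-2)·1^1 + (4)·1^2 + (2)·1^3 + (3)·1^4 = 8.
  |p(1)| = 8.
Check: |p(1)| = 8 ≤ 12 = M_tri(1). ✓ Equality does not hold at z = 1 (the coefficients have mixed signs, so the terms do not all align in phase there).

M_tri(1) = 12; |p(1)| = 8; equality at z=1: no.


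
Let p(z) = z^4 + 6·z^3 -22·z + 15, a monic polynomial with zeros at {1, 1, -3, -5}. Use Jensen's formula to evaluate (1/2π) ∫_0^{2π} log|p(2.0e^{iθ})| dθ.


Zeros: -5, -3, 1, 1; r = 2.0.
Inside |z| < r: 1, 1. Outside (|z| ≥ r): -5, -3.
p(0) = 15, so log|p(0)| = log(15) = 2.7081.
Apply Jensen: I(r) = log|p(0)| + Σ_k log(r/|z_k|), summed over zeros inside |z| < r.
  log(r/|z_k|) for z_k = 1: log(2.0/1) = 0.6931
  log(r/|z_k|) for z_k = 1: log(2.0/1) = 0.6931
  Outside zeros (-5, -3) contribute nothing to the Jensen sum.
Sum over inside zeros: 1.3863.
I(r) = log|p(0)| + (inside sum) = 2.7081 + 1.3863 = 4.0943.
Note: since some zeros are outside |z| ≤ r, the simplified n·log(r) form does NOT apply — only the inside zeros contribute.

I(r) ≈ 4.0943.


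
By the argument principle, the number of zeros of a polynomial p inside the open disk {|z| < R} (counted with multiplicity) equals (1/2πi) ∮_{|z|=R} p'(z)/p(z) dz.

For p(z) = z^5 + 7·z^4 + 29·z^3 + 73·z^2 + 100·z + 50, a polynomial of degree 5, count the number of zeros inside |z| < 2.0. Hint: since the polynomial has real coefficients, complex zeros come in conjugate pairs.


The zeros of p are: (-2 + 1i), (-2 - 1i), -1, (-1 + 3i), (-1 - 3i).
Their magnitudes are: 2.236, 2.236, 1, 3.162, 3.162.
Zeros with |z| < R = 2.0: -1.
Count = 1.
By the argument principle, (1/2πi) ∮_{|z|=R} p'(z)/p(z) dz equals exactly this count.

Number of zeros inside |z| < 2.0: 1.


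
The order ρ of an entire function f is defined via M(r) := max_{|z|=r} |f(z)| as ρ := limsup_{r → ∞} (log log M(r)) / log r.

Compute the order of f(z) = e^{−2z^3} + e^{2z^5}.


Each summand is entire of order 3 and 5 respectively (as in the single-exponential case). The order of a sum is at most the max of the orders, so ρ ≤ 5. For the lower bound: on |z|=r choose arg z so that 2z^5 is real positive; then |e^{2z^5}| = e^{2r^5} while |e^{-2z^3}| ≤ e^{2r^3} = o(e^{2r^5}). So |f| ≥ e^{2r^5}(1 − o(1)) and ρ ≥ 5. Hence ρ = max(3, 5) = 5.
Therefore ρ = 5.

Order ρ = 5.


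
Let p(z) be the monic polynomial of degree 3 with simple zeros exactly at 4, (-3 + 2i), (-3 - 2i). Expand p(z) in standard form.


The polynomial is p(z) = ∏_{α ∈ S} (z − α), where S = {4, (-3 + 2i), (-3 - 2i)}.
Expanding the product yields: p(z) = z^3 + 2·z^2 -11·z -52.
Note conjugate pairs combine to real quadratics: (z − (-3+2i))(z − (-3−2i)) = z² + 6z + 13.
The resulting polynomial has degree 3 and real coefficients as required.

p(z) = z^3 + 2·z^2 -11·z -52.


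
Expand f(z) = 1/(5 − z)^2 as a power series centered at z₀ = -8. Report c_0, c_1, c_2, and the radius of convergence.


Let w = z − z₀, so z = z₀ + w.
Then 5 − z = 5 − (z₀ + w) = (5 − z₀) − w = 13 − w.
f(z) = 1/(13 − w)^2 = (1/(13)^2) · (1 − w/(13))^{−2}.
By the binomial series (1−u)^{−2} = Σ_{n≥0} C(n+1, 1) u^n for |u|<1, with u = w/(13):
  c_n = C(n+1, 1) / (13)^(n+2).
  c_0 = 1/(13)^2 = 1/169.
  c_1 = 2/(13)^3 = 2/2197.
  c_2 = 3/(13)^4 = 3/28561.
The series is valid for |w/d| < 1, i.e. |z − z₀| < |d|.
Radius of convergence: R = |5 − z₀| = |13| = 13 (distance from z₀ to the singularity z = 5).

c_0 = 1/169, c_1 = 2/2197, c_2 = 3/28561; R = 13.


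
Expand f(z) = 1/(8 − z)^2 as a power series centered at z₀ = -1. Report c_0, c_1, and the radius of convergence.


Let w = z − z₀, so z = z₀ + w.
Then 8 − z = 8 − (z₀ + w) = (8 − z₀) − w = 9 − w.
f(z) = 1/(9 − w)^2 = (1/(9)^2) · (1 − w/(9))^{−2}.
By the binomial series (1−u)^{−2} = Σ_{n≥0} C(n+1, 1) u^n for |u|<1, with u = w/(9):
  c_n = C(n+1, 1) / (9)^(n+2).
  c_0 = 1/(9)^2 = 1/81.
  c_1 = 2/(9)^3 = 2/729.
The series is valid for |w/d| < 1, i.e. |z − z₀| < |d|.
Radius of convergence: R = |8 − z₀| = |9| = 9 (distance from z₀ to the singularity z = 8).

c_0 = 1/81, c_1 = 2/729; R = 9.


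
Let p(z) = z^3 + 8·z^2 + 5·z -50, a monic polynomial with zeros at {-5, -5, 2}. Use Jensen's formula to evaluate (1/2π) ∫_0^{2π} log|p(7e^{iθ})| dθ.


Zeros: -5, -5, 2; r = 7.
Inside |z| < r: -5, -5, 2. Outside (|z| ≥ r): ∅.
p(0) = -50, so log|p(0)| = log(50) = 3.9120.
Apply Jensen: I(r) = log|p(0)| + Σ_k log(r/|z_k|), summed over zeros inside |z| < r.
  log(r/|z_k|) for z_k = -5: log(7/5) = 0.3365
  log(r/|z_k|) for z_k = -5: log(7/5) = 0.3365
  log(r/|z_k|) for z_k = 2: log(7/2) = 1.2528
Sum over inside zeros: 1.9257.
I(r) = log|p(0)| + (inside sum) = 3.9120 + 1.9257 = 5.8377.
Closed form (all zeros inside, monic): I(r) = n·log(r) = 3·log(7) = 5.8377. ✓

I(r) ≈ 5.8377.


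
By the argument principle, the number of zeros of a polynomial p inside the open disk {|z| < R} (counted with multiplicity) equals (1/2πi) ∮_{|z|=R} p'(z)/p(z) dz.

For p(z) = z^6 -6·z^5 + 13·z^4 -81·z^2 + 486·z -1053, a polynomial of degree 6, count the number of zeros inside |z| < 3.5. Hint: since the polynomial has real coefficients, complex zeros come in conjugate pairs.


The zeros of p are: (0 + 3i), (0 - 3i), 3, -3, (3 + 2i), (3 - 2i).
Their magnitudes are: 3, 3, 3, 3, 3.606, 3.606.
Zeros with |z| < R = 3.5: (0 + 3i), (0 - 3i), 3, -3.
Count = 4.
By the argument principle, (1/2πi) ∮_{|z|=R} p'(z)/p(z) dz equals exactly this count.

Number of zeros inside |z| < 3.5: 4.


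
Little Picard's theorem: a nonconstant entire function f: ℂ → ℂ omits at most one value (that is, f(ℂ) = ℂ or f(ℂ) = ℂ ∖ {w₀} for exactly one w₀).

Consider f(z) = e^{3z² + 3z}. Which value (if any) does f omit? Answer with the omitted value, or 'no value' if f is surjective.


Little Picard bounds the complement of f(ℂ) to at most one point.
The exponent g(z) = 3z² + 3z is a nonconstant polynomial, hence surjective onto ℂ. So e^{g(z)} takes every value in {e^w : w ∈ ℂ} = ℂ ∖ {0}. Adding 0 shifts the range to ℂ ∖ {0}. f omits exactly 0.

Omitted value: 0.


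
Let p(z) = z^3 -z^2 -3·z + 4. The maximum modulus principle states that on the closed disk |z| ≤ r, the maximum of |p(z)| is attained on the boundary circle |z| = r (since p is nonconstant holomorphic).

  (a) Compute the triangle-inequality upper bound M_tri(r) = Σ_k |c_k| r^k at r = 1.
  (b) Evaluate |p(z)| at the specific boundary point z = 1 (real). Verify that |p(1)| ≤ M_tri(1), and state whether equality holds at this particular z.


Coefficients: c_0 = 4, c_1 = -3, c_2 = -1, c_3 = 1. Radius r = 1.
Part (a). Triangle bound: M_tri(r) = Σ_k |c_k| r^k
  = |4|·1^0 + |-3|·1^1 + |-1|·1^2 + |1|·1^3
  = 4 + 3 + 1 + 1 = 9.
This bounds M(r) := max_{|z|=r} |p(z)| from above; equality holds iff all terms c_k z^k can be made to align in phase at a single z on |z|=r.
Part (b). At z = 1 (real, on the circle |z| = r):
  p(1) = (4)·1^0 + (-3)·1^1 + (-1)·1^2 + (1)·1^3 = 1.
  |p(1)| = 1.
Check: |p(1)| = 1 ≤ 9 = M_tri(1). ✓ Equality does not hold at z = 1 (the coefficients have mixed signs, so the terms do not all align in phase there).

M_tri(1) = 9; |p(1)| = 1; equality at z=1: no.


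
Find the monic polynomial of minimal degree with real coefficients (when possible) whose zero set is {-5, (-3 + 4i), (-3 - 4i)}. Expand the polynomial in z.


The polynomial is p(z) = ∏_{α ∈ S} (z − α), where S = {-5, (-3 + 4i), (-3 - 4i)}.
Expanding the product yields: p(z) = z^3 + 11·z^2 + 55·z + 125.
Note conjugate pairs combine to real quadratics: (z − (-3+4i))(z − (-3−4i)) = z² + 6z + 25.
The resulting polynomial has degree 3 and real coefficients as required.

p(z) = z^3 + 11·z^2 + 55·z + 125.


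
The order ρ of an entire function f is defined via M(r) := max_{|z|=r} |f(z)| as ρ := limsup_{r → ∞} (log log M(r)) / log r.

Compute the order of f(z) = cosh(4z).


cosh(w) is a linear combination of e^{iw} and e^{−iw} (or e^w, e^{−w} in the hyperbolic case), so |cosh(w)| ≤ e^{|w|}. With w = 4z, |w| ≤ 4|z| + 0 = 4r + 0 on |z| = r, giving M(r) ≤ e^{4r + 0}, so ρ ≤ 1. On a suitable ray (z = it for sin/cos; z = t for sinh/cosh, t real → ∞), |cosh(4z)| grows like e^{4|t|}/2, so ρ ≥ 1. Hence ρ = 1.
Therefore ρ = 1.

Order ρ = 1.
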